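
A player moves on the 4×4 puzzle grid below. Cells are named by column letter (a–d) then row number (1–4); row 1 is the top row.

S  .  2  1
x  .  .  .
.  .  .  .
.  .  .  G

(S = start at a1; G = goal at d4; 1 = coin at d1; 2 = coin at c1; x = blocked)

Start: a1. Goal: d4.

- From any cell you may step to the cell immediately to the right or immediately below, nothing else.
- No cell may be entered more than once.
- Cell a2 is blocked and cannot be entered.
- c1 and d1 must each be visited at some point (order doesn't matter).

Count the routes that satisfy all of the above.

A right/down-only route from a1 to d4 makes exactly 3 down-moves and 3 right-moves in some order.
With no other constraints that would be C(6,3) = 20 routes.
A monotone route can only reach the required cells in the order c1, d1, so split there and multiply the segment counts (each segment already excludes blocked cells): a1→c1: 1; c1→d1: 1; d1→d4: 1; product = 1.
That gives 1 route.

1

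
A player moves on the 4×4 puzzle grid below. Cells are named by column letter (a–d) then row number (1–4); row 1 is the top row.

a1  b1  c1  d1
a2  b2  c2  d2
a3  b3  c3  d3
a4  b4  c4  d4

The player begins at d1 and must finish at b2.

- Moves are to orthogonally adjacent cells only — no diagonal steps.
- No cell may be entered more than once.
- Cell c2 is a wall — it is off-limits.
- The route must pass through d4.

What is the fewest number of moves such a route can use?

Any route passes through d4 somewhere between d1 and b2. Summing Manhattan distances along the two legs (d1 → d4 → b2) gives a lower bound of 3 + 4 = 7 moves.
A route of 7 moves achieves this: d1 → d2 → d3 → d4 → c4 → c3 → b3 → b2.
Since 7 matches the lower bound, it is optimal.

7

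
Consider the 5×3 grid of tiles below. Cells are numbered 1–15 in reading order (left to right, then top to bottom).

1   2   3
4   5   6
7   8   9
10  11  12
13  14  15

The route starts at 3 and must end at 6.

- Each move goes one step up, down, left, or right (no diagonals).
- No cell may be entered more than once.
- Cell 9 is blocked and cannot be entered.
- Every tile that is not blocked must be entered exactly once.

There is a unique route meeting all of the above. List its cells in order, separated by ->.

Need to visit all 14 open cells exactly once, starting at 3 and ending at 6.
Route from 3: 2× left (reaching 1), 4× down (reaching 13), 2× right (reaching 15), up to 12, left to 11, 2× up (reaching 5), right to 6 — 13 moves in all.
Check: all 14 open cells covered.

3 -> 2 -> 1 -> 4 -> 7 -> 10 -> 13 -> 14 -> 15 -> 12 -> 11 -> 8 -> 5 -> 6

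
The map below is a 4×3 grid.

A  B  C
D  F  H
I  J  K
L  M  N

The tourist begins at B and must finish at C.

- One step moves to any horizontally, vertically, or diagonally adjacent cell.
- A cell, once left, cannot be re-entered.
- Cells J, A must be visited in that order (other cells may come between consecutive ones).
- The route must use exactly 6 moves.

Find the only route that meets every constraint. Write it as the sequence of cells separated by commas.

B, H, J, D, A, F, C

The waypoints must appear in the order J, A, with no cell reused.
Route from B: down-right to H, down-left to J, up-left to D, up to A, down-right to F, up-right to C — 6 moves in all.
Check: order respected (J at step 2, A at step 4); 6 moves as required.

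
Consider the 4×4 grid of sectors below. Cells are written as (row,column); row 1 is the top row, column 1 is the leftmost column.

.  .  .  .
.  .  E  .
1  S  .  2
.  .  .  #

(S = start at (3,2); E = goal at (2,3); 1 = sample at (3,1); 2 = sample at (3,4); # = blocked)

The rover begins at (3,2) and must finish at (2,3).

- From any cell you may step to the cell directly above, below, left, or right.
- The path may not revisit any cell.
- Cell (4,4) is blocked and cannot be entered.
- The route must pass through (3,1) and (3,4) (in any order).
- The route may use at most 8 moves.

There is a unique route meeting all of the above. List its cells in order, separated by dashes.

(3,2) - (3,1) - (4,1) - (4,2) - (4,3) - (3,3) - (3,4) - (2,4) - (2,3)

The budget equals the shortest possible length, so every move has to be on a shortest route through the required cells.
Route from (3,2): left 1 to (3,1), down 1 to (4,1), right 2 to (4,3), up 1 to (3,3), right 1 to (3,4), up 1 to (2,4), left 1 to (2,3) — 8 moves in all.
Check: all required cells visited; 8 ≤ 8 moves.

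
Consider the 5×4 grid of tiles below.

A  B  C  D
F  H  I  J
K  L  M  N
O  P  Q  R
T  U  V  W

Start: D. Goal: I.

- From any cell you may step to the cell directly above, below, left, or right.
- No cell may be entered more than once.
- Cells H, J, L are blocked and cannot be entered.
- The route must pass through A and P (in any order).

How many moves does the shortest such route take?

10

Any route passes through A and P in some order between D and I. Summing Manhattan distances along each leg and taking the cheapest ordering (D → A → P → I) gives a lower bound of 3 + 4 + 3 = 10 moves.
A route of 10 moves achieves this: D → C → B → A → F → K → O → P → Q → M → I.
Since 10 matches the lower bound, it is optimal.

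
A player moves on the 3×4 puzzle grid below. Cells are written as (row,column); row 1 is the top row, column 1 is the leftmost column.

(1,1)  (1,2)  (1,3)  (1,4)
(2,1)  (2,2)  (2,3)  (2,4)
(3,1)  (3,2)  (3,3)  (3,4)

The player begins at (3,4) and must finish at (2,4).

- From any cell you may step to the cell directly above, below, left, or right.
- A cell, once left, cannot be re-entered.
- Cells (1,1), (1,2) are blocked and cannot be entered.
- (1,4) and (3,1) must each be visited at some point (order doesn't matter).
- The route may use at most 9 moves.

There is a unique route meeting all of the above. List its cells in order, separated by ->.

Any route must reach (1,4) and (3,1) and still end at (2,4) within 9 moves, so the order of the required stops is forced.
Route from (3,4): left 3 to (3,1), up 1 to (2,1), right 2 to (2,3), up 1 to (1,3), right 1 to (1,4), down 1 to (2,4) — 9 moves in all.
Check: all required cells visited; 9 ≤ 9 moves.

(3,4) -> (3,3) -> (3,2) -> (3,1) -> (2,1) -> (2,2) -> (2,3) -> (1,3) -> (1,4) -> (2,4)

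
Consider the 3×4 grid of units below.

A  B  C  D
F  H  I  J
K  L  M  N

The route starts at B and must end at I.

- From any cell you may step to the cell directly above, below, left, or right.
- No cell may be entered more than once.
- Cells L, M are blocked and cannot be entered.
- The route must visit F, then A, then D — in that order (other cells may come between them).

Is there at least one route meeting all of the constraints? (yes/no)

Even ignoring the required order, no revisit-free route from B to I manages to pass through all of F, A, and D: branching out from B, every path either misses one of them or, having collected them, can no longer reach I without re-entering a cell.

no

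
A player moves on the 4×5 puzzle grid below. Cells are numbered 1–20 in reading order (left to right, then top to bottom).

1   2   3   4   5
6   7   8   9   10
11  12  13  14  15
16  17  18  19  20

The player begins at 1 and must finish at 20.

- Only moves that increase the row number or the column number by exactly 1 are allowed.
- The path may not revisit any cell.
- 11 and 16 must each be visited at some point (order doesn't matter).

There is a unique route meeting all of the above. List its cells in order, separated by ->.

1 -> 6 -> 11 -> 16 -> 17 -> 18 -> 19 -> 20

Moves only go right or down, so the column and row indices never decrease.
Route from 1: down 3 to 16, right 4 to 20 — 7 moves in all.
Check: all required cells visited.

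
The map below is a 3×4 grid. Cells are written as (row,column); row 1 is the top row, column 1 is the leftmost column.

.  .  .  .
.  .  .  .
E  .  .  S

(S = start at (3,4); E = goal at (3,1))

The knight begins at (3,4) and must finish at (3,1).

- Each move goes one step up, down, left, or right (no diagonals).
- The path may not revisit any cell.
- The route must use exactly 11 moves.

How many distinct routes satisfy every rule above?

Need simple routes of exactly 11 moves from (3,4) to (3,1) (Manhattan distance 3, so 4 moves are spent on a detour and 4 undoing it).
Enumerating: (3,4) (2,4) (1,4) (1,3) (2,3) (3,3) (3,2) (2,2) (1,2) (1,1) (2,1) (3,1) | (3,4) (2,4) (1,4) (1,3) (1,2) (1,1) (2,1) (2,2) (2,3) (3,3) (3,2) (3,1) | (3,4) (3,3) (2,3) (2,4) (1,4) (1,3) (1,2) (1,1) (2,1) (2,2) (3,2) (3,1) | (3,4) (3,3) (3,2) (2,2) (2,3) (2,4) (1,4) (1,3) (1,2) (1,1) (2,1) (3,1).
That gives 4 routes.

4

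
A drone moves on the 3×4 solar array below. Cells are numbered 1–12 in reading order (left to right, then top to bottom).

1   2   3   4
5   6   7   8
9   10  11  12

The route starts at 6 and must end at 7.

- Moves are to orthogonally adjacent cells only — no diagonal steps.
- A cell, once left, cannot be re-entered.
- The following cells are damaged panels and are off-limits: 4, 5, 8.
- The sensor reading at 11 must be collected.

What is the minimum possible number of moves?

Any route passes through 11 somewhere between 6 and 7. Summing Manhattan distances along the two legs (6 → 11 → 7) gives a lower bound of 2 + 1 = 3 moves.
A route of 3 moves achieves this: 6 → 10 → 11 → 7.
Since 3 matches the lower bound, it is optimal.

3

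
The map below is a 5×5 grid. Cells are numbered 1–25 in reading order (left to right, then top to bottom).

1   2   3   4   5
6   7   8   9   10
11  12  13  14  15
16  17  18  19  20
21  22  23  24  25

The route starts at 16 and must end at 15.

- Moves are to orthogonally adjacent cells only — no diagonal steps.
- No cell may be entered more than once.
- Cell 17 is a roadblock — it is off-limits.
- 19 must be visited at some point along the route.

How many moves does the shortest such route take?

7

Any route passes through 19 somewhere between 16 and 15. Summing Manhattan distances along the two legs (16 → 19 → 15) gives a lower bound of 3 + 2 = 5 moves.
That bound ignores the blocked cells. Measuring each leg by the fewest moves that actually steer around them (16→19: 5; 19→15: 2) raises the lower bound to 7.
A route of 7 moves exists: 16 → 11 → 12 → 13 → 18 → 19 → 14 → 15.
Since 7 matches that lower bound, it is optimal.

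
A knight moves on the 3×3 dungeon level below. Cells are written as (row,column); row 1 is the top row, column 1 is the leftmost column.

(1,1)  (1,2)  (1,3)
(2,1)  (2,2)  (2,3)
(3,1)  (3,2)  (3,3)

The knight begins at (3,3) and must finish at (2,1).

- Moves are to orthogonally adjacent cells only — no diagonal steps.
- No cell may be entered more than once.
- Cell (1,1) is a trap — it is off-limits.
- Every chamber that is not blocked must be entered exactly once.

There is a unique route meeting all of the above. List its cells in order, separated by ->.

Need to visit all 8 open cells exactly once, starting at (3,3) and ending at (2,1).
Route from (3,3): 2× up (reaching (1,3)), left to (1,2), 2× down (reaching (3,2)), left to (3,1), up to (2,1) — 7 moves in all.
Check: all 8 open cells covered.

(3,3) -> (2,3) -> (1,3) -> (1,2) -> (2,2) -> (3,2) -> (3,1) -> (2,1)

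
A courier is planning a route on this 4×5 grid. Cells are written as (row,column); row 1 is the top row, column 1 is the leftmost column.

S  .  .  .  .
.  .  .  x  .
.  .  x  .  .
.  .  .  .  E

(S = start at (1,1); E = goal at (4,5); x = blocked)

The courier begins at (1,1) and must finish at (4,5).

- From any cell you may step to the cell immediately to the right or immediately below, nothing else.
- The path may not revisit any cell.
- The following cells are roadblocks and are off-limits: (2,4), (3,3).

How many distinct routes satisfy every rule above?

A right/down-only route from (1,1) to (4,5) makes exactly 3 down-moves and 4 right-moves in some order.
With no other constraints that would be C(7,3) = 35 routes.
Subtract routes through each blocked cell (inclusion–exclusion for overlaps): − through (2,4): 12 − through (3,3): 18 → 5.
That gives 5 routes.

5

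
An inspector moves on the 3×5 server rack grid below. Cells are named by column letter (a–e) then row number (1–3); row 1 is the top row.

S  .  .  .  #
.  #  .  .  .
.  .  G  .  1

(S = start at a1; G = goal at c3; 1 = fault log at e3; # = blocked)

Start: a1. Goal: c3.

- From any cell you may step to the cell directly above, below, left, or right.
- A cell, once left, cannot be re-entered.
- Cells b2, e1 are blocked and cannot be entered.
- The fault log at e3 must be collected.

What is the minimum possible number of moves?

8

Any route passes through e3 somewhere between a1 and c3. Summing Manhattan distances along the two legs (a1 → e3 → c3) gives a lower bound of 6 + 2 = 8 moves.
A route of 8 moves achieves this: a1 → b1 → c1 → c2 → d2 → e2 → e3 → d3 → c3.
Since 8 matches the lower bound, it is optimal.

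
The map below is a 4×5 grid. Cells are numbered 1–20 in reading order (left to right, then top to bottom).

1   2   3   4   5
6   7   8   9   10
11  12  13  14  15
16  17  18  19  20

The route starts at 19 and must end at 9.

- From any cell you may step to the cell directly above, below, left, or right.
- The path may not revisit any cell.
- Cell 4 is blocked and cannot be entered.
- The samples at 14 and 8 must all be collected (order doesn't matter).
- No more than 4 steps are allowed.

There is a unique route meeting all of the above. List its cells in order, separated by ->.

The 4-move cap with required stops at 14, 8 leaves no slack for detours.
Route from 19: up 1 to 14, left 1 to 13, up 1 to 8, right 1 to 9 — 4 moves in all.
Check: all required cells visited; 4 ≤ 4 moves.

19 -> 14 -> 13 -> 8 -> 9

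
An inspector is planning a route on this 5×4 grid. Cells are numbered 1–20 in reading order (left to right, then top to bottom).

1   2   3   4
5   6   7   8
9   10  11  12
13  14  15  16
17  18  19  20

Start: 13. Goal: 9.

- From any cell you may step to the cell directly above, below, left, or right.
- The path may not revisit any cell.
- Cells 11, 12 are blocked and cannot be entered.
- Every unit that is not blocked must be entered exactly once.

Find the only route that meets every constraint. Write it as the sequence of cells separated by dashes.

Need to visit all 18 open cells exactly once, starting at 13 and ending at 9.
Cell 16 has only two open neighbours (20 and 15), so the path must pass straight through it: one of those is the cell it's entered from and the other is where it exits.
Route from 13: down to 17, 3× right (reaching 20), up to 16, 2× left (reaching 14), 2× up (reaching 6), 2× right (reaching 8), up to 4, 3× left (reaching 1), 2× down (reaching 9) — 17 moves in all.
Check: all 18 open cells covered.

13 - 17 - 18 - 19 - 20 - 16 - 15 - 14 - 10 - 6 - 7 - 8 - 4 - 3 - 2 - 1 - 5 - 9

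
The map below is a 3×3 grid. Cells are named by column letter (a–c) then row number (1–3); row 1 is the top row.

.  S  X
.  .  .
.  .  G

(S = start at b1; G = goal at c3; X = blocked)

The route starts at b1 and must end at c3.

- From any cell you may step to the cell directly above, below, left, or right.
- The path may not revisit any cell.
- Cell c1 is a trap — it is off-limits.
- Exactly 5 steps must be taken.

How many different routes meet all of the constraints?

Need simple routes of exactly 5 moves from b1 to c3 (Manhattan distance 3, so 1 moves are spent on a detour and 1 undoing it).
Enumerating: b1 b2 a2 a3 b3 c3 | b1 a1 a2 a3 b3 c3 | b1 a1 a2 b2 b3 c3 | b1 a1 a2 b2 c2 c3.
That gives 4 routes.

4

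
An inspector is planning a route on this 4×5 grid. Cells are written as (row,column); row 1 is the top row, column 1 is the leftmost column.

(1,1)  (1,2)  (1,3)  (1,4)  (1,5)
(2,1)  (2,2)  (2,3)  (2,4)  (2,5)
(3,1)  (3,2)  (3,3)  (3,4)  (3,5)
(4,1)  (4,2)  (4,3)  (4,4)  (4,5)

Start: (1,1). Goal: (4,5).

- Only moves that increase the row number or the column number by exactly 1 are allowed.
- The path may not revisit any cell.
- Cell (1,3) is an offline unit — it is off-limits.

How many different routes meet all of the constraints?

25

A right/down-only route from (1,1) to (4,5) makes exactly 3 down-moves and 4 right-moves in some order.
With no other constraints that would be C(7,3) = 35 routes.
Subtract routes through each blocked cell (inclusion–exclusion for overlaps): − through (1,3): 10 → 25.
That gives 25 routes.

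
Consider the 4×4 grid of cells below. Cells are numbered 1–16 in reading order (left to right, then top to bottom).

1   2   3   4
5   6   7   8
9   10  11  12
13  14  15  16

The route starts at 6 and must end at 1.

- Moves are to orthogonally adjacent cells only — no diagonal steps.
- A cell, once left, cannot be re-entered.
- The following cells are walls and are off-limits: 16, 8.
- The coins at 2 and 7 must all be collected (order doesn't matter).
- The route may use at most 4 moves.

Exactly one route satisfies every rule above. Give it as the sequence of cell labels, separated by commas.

6, 7, 3, 2, 1

Any route must reach 2 and 7 and still end at 1 within 4 moves, so the order of the required stops is forced.
Route from 6: right 1 to 7, up 1 to 3, left 2 to 1 — 4 moves in all.
Check: all required cells visited; 4 ≤ 4 moves.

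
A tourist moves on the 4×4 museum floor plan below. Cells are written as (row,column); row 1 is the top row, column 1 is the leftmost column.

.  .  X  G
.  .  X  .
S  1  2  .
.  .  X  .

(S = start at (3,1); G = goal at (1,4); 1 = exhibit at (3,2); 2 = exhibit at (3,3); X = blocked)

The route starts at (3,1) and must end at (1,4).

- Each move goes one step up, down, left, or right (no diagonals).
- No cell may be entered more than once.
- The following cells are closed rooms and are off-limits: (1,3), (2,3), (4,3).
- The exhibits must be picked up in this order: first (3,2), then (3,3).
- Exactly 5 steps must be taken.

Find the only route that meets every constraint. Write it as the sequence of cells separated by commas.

The waypoints must appear in the order (3,2), (3,3), with no cell reused.
Route from (3,1): 3× right (reaching (3,4)), 2× up (reaching (1,4)) — 5 moves in all.
Check: order respected (1 at step 1, 2 at step 2); 5 moves as required.

(3,1), (3,2), (3,3), (3,4), (2,4), (1,4)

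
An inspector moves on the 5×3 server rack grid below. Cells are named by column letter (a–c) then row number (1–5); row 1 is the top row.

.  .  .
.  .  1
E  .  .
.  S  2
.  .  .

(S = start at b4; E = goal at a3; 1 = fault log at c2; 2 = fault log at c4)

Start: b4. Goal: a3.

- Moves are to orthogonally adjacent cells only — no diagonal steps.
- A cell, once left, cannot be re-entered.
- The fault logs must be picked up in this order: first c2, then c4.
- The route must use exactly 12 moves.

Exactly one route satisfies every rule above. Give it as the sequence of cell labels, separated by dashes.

The waypoints must appear in the order c2, c4, with no cell reused.
Route from b4: 3× up (reaching b1), right to c1, 4× down (reaching c5), 2× left (reaching a5), 2× up (reaching a3) — 12 moves in all.
Check: order respected (1 at step 5, 2 at step 7); 12 moves as required.

b4 - b3 - b2 - b1 - c1 - c2 - c3 - c4 - c5 - b5 - a5 - a4 - a3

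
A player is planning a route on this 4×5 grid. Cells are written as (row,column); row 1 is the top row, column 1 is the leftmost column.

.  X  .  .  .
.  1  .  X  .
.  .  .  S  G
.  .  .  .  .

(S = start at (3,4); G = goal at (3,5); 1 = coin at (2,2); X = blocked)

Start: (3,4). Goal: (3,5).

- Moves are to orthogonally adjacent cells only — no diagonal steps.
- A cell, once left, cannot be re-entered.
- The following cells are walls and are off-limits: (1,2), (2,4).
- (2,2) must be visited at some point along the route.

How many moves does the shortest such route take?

9

Any route passes through (2,2) somewhere between (3,4) and (3,5). Summing Manhattan distances along the two legs ((3,4) → (2,2) → (3,5)) gives a lower bound of 3 + 4 = 7 moves.
The shortest route satisfying every rule uses 9 moves: (3,4) → (3,3) → (2,3) → (2,2) → (3,2) → (4,2) → (4,3) → (4,4) → (4,5) → (3,5).
The no-revisit rule (legs can't share cells) pushes the minimum above the 7-move bound; an exhaustive check rules out every length from 7 to 8, leaving 9 as the minimum.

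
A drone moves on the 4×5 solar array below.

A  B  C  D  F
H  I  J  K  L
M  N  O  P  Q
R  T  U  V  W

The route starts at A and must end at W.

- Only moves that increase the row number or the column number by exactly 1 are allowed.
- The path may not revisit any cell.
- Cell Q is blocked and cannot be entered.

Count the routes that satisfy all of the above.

A right/down-only route from A to W makes exactly 3 down-moves and 4 right-moves in some order.
With no other constraints that would be C(7,3) = 35 routes.
Subtract routes through each blocked cell (inclusion–exclusion for overlaps): − through Q: 15 → 20.
That gives 20 routes.

20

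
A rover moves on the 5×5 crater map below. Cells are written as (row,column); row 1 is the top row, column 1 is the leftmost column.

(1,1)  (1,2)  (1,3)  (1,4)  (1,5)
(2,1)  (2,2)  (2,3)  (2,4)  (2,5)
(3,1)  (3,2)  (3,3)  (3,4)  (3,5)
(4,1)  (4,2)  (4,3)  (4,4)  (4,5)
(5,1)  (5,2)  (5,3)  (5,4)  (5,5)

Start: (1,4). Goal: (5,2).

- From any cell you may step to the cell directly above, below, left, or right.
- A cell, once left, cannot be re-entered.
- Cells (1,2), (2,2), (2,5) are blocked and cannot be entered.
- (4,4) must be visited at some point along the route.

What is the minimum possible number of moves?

6

Any route passes through (4,4) somewhere between (1,4) and (5,2). Summing Manhattan distances along the two legs ((1,4) → (4,4) → (5,2)) gives a lower bound of 3 + 3 = 6 moves.
A route of 6 moves achieves this: (1,4) → (2,4) → (3,4) → (4,4) → (5,4) → (5,3) → (5,2).
Since 6 matches the lower bound, it is optimal.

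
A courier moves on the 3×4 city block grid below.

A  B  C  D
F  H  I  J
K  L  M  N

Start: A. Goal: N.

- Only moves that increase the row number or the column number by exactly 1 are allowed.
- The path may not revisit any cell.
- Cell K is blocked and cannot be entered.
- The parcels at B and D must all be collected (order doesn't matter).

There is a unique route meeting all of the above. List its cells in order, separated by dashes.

Moves only go right or down, so the column and row indices never decrease.
Route from A: right 3 to D, down 2 to N — 5 moves in all.
Check: all required cells visited.

A - B - C - D - J - N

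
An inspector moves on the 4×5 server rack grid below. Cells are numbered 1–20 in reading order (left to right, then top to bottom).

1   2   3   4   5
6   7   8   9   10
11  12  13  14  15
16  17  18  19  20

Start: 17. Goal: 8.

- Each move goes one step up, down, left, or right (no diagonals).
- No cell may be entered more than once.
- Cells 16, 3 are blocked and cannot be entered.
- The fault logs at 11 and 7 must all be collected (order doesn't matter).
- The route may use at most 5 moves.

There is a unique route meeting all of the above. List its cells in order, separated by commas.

17, 12, 11, 6, 7, 8

The budget equals the shortest possible length, so every move has to be on a shortest route through the required cells.
Route from 17: up 1 to 12, left 1 to 11, up 1 to 6, right 2 to 8 — 5 moves in all.
Check: all required cells visited; 5 ≤ 5 moves.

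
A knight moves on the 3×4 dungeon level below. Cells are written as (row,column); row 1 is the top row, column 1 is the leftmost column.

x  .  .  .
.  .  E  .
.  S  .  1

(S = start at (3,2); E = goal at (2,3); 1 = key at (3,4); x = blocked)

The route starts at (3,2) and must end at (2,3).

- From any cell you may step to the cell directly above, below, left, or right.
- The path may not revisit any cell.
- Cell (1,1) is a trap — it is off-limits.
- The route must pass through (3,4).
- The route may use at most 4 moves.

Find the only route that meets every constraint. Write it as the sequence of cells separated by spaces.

The budget equals the shortest possible length, so every move has to be on a shortest route through the required cells.
Route from (3,2): right 2 to (3,4), up 1 to (2,4), left 1 to (2,3) — 4 moves in all.
Check: all required cells visited; 4 ≤ 4 moves.

(3,2) (3,3) (3,4) (2,4) (2,3)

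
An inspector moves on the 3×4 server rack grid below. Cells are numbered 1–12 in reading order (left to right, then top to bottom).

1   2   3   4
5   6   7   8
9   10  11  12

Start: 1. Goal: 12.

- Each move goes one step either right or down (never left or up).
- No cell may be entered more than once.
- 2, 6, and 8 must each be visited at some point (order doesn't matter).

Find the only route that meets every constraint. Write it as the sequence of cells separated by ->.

Moves only go right or down, so the column and row indices never decrease.
Route from 1: right to 2, down to 6, 2× right (reaching 8), down to 12 — 5 moves in all.
Check: all required cells visited.

1 -> 2 -> 6 -> 7 -> 8 -> 12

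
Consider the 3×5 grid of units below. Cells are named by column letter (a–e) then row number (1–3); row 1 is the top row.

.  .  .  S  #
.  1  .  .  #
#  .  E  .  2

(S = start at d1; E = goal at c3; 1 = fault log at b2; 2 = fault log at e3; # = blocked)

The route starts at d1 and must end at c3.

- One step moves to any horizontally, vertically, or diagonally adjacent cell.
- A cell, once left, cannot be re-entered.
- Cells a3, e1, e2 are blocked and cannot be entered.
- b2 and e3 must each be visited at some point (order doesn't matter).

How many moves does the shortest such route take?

Any route passes through b2 and e3 in some order between d1 and c3. Summing Chebyshev distances along each leg and taking the cheapest ordering (d1 → e3 → b2 → c3) gives a lower bound of 2 + 3 + 1 = 6 moves.
A route of 6 moves achieves this: d1 → d2 → e3 → d3 → c2 → b2 → c3.
Since 6 matches the lower bound, it is optimal.

6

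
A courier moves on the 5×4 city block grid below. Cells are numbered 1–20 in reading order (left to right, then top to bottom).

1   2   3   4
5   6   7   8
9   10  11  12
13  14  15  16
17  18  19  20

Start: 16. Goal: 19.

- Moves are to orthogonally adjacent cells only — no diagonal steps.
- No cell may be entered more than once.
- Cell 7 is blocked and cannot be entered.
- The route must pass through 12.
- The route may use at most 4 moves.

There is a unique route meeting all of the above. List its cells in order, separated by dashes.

16 - 12 - 11 - 15 - 19

The 4-move cap with required stops at 12 leaves no slack for detours.
Route from 16: up to 12, left to 11, 2× down (reaching 19) — 4 moves in all.
Check: all required cells visited; 4 ≤ 4 moves.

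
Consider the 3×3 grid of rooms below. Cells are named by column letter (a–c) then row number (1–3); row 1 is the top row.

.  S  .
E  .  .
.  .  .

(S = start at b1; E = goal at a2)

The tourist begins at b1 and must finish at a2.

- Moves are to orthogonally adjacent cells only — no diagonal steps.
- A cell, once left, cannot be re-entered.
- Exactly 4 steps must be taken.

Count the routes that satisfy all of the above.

Need simple routes of exactly 4 moves from b1 to a2 (Manhattan distance 2, so 1 moves are spent on a detour and 1 undoing it).
Enumerating: b1 b2 b3 a3 a2 | b1 c1 c2 b2 a2.
That gives 2 routes.

2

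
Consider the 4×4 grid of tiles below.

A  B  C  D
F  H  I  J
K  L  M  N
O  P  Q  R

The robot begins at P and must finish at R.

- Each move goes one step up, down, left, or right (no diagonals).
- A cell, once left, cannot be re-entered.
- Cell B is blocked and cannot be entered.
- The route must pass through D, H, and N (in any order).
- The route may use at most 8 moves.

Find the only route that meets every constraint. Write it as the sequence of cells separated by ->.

P -> L -> H -> I -> C -> D -> J -> N -> R

The budget equals the shortest possible length, so every move has to be on a shortest route through the required cells.
Route from P: 2× up (reaching H), right to I, up to C, right to D, 3× down (reaching R) — 8 moves in all.
Check: all required cells visited; 8 ≤ 8 moves.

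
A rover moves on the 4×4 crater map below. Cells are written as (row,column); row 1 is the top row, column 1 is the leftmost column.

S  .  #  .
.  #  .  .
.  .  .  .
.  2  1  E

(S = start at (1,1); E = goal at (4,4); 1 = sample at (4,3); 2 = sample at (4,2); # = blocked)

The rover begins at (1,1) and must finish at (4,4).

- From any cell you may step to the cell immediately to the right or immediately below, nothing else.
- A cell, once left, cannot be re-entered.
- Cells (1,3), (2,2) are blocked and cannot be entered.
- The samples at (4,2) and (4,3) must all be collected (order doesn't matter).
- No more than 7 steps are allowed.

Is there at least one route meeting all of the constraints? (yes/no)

yes

One route that works: (1,1) → (2,1) → (3,1) → (4,1) → (4,2) → (4,3) → (4,4).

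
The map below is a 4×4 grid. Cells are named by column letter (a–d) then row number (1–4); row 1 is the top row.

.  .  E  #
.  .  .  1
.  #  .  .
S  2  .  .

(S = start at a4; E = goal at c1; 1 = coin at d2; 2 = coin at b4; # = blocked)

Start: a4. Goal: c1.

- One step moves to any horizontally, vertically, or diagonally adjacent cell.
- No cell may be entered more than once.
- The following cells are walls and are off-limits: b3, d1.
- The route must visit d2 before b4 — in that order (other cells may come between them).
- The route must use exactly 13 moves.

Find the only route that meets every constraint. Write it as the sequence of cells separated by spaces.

a4 a3 a2 a1 b1 c2 d2 d3 d4 c4 b4 c3 b2 c1

The waypoints must appear in the order d2, b4, with no cell reused.
Route from a4: up 3 to a1, right 1 to b1, down-right 1 to c2, right 1 to d2, down 2 to d4, left 2 to b4, up-right 1 to c3, up-left 1 to b2, up-right 1 to c1 — 13 moves in all.
Check: order respected (1 at step 6, 2 at step 10); 13 moves as required.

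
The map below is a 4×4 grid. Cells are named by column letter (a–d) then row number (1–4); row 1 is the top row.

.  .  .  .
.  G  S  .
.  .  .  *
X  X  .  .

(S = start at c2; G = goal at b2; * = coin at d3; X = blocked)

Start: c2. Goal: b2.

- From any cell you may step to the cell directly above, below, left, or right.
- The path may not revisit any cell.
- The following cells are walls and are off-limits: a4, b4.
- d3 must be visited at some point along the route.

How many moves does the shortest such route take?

Any route passes through d3 somewhere between c2 and b2. Summing Manhattan distances along the two legs (c2 → d3 → b2) gives a lower bound of 2 + 3 = 5 moves.
A route of 5 moves achieves this: c2 → d2 → d3 → c3 → b3 → b2.
Since 5 matches the lower bound, it is optimal.

5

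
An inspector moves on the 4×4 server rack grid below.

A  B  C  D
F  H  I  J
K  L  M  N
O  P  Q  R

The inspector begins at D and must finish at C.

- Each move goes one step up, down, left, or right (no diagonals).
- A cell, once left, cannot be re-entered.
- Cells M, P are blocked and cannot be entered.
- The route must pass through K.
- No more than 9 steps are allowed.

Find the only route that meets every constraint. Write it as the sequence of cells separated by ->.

D -> J -> I -> H -> L -> K -> F -> A -> B -> C

Any route must reach K and still end at C within 9 moves, so the order of the required stops is forced.
Route from D: down to J, 2× left (reaching H), down to L, left to K, 2× up (reaching A), 2× right (reaching C) — 9 moves in all.
Check: all required cells visited; 9 ≤ 9 moves.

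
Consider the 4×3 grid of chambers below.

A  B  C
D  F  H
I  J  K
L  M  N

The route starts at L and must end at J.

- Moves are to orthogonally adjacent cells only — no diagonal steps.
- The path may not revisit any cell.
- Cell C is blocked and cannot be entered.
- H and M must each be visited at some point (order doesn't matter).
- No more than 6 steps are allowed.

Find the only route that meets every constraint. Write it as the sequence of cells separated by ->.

L -> M -> N -> K -> H -> F -> J

The budget equals the shortest possible length, so every move has to be on a shortest route through the required cells.
Route from L: 2× right (reaching N), 2× up (reaching H), left to F, down to J — 6 moves in all.
Check: all required cells visited; 6 ≤ 6 moves.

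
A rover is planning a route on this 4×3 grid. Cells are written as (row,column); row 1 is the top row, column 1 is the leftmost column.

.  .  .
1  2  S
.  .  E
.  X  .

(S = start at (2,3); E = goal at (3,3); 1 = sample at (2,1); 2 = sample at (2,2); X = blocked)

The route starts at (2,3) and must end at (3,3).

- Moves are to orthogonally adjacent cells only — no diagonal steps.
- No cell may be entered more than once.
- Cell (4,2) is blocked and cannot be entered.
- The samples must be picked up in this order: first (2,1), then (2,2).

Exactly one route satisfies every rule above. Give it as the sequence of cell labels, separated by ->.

The waypoints must appear in the order (2,1), (2,2), with no cell reused.
Route from (2,3): up to (1,3), 2× left (reaching (1,1)), down to (2,1), right to (2,2), down to (3,2), right to (3,3) — 7 moves in all.
Check: order respected (1 at step 4, 2 at step 5).

(2,3) -> (1,3) -> (1,2) -> (1,1) -> (2,1) -> (2,2) -> (3,2) -> (3,3)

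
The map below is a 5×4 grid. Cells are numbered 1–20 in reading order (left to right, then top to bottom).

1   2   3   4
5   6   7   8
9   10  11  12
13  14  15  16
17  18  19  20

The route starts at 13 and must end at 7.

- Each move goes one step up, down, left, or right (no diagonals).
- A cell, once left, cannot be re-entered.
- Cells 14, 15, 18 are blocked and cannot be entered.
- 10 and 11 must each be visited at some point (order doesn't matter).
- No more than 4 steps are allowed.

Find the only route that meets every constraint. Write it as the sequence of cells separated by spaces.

13 9 10 11 7

The budget equals the shortest possible length, so every move has to be on a shortest route through the required cells.
Route from 13: up 1 to 9, right 2 to 11, up 1 to 7 — 4 moves in all.
Check: all required cells visited; 4 ≤ 4 moves.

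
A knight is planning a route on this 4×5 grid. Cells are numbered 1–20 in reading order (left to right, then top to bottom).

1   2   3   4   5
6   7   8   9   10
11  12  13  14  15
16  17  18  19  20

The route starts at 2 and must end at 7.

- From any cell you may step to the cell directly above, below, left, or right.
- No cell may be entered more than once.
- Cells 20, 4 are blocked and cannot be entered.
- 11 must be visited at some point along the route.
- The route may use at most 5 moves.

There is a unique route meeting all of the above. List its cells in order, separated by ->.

Any route must reach 11 and still end at 7 within 5 moves, so the order of the required stops is forced.
Route from 2: left 1 to 1, down 2 to 11, right 1 to 12, up 1 to 7 — 5 moves in all.
Check: all required cells visited; 5 ≤ 5 moves.

2 -> 1 -> 6 -> 11 -> 12 -> 7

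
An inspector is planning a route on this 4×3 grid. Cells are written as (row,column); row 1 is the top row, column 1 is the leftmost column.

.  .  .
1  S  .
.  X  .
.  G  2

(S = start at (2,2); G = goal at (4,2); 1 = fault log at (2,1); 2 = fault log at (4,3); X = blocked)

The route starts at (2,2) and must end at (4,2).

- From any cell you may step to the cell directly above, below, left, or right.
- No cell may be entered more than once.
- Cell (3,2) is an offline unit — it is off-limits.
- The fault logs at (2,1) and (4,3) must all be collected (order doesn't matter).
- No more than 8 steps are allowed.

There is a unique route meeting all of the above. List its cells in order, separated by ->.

The budget equals the shortest possible length, so every move has to be on a shortest route through the required cells.
Route from (2,2): left 1 to (2,1), up 1 to (1,1), right 2 to (1,3), down 3 to (4,3), left 1 to (4,2) — 8 moves in all.
Check: all required cells visited; 8 ≤ 8 moves.

(2,2) -> (2,1) -> (1,1) -> (1,2) -> (1,3) -> (2,3) -> (3,3) -> (4,3) -> (4,2)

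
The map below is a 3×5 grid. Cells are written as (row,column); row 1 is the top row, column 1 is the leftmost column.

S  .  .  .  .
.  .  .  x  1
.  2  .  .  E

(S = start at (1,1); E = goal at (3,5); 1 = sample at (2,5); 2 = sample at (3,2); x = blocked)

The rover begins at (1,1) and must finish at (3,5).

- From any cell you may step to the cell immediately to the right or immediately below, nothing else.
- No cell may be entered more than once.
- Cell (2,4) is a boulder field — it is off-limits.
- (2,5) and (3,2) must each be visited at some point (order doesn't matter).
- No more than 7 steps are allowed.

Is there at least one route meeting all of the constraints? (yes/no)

no

(3,2) is below but to the left of (2,5): going (2,5) → (3,2) would need a leftward move and (3,2) → (2,5) an upward move, so no right/down-only route can visit both required cells.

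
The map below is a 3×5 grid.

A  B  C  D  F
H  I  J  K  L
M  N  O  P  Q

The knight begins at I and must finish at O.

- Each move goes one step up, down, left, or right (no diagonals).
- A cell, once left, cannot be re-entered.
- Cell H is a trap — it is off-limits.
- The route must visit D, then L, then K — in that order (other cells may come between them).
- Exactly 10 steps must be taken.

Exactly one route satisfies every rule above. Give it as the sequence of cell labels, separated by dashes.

The waypoints must appear in the order D, L, K, with no cell reused.
Route from I: up 1 to B, right 3 to F, down 2 to Q, left 1 to P, up 1 to K, left 1 to J, down 1 to O — 10 moves in all.
Check: order respected (D at step 3, L at step 5, K at step 8); 10 moves as required.

I - B - C - D - F - L - Q - P - K - J - O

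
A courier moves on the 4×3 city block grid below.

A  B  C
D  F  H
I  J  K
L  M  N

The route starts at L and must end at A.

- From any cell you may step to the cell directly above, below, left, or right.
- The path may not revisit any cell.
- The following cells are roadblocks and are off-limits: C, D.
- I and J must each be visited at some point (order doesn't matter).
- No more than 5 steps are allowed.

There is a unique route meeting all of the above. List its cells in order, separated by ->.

The budget equals the shortest possible length, so every move has to be on a shortest route through the required cells.
Route from L: up to I, right to J, 2× up (reaching B), left to A — 5 moves in all.
Check: all required cells visited; 5 ≤ 5 moves.

L -> I -> J -> F -> B -> A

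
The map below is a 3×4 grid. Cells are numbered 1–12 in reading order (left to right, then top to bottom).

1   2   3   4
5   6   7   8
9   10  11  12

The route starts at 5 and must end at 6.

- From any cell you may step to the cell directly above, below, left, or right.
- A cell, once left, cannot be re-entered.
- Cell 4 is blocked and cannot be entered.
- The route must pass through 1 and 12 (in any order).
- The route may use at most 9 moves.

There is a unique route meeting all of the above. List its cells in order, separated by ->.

5 -> 1 -> 2 -> 3 -> 7 -> 8 -> 12 -> 11 -> 10 -> 6

The budget equals the shortest possible length, so every move has to be on a shortest route through the required cells.
Route from 5: up 1 to 1, right 2 to 3, down 1 to 7, right 1 to 8, down 1 to 12, left 2 to 10, up 1 to 6 — 9 moves in all.
Check: all required cells visited; 9 ≤ 9 moves.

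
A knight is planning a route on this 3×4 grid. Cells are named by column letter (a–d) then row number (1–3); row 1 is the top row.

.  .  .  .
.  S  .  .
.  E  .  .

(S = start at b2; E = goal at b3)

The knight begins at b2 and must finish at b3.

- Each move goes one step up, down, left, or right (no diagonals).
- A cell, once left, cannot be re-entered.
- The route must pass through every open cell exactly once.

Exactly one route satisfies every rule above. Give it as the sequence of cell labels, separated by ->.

Need to visit all 12 open cells exactly once, starting at b2 and ending at b3.
Route from b2: right to c2, down to c3, right to d3, 2× up (reaching d1), 3× left (reaching a1), 2× down (reaching a3), right to b3 — 11 moves in all.
Check: all 12 open cells covered.

b2 -> c2 -> c3 -> d3 -> d2 -> d1 -> c1 -> b1 -> a1 -> a2 -> a3 -> b3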